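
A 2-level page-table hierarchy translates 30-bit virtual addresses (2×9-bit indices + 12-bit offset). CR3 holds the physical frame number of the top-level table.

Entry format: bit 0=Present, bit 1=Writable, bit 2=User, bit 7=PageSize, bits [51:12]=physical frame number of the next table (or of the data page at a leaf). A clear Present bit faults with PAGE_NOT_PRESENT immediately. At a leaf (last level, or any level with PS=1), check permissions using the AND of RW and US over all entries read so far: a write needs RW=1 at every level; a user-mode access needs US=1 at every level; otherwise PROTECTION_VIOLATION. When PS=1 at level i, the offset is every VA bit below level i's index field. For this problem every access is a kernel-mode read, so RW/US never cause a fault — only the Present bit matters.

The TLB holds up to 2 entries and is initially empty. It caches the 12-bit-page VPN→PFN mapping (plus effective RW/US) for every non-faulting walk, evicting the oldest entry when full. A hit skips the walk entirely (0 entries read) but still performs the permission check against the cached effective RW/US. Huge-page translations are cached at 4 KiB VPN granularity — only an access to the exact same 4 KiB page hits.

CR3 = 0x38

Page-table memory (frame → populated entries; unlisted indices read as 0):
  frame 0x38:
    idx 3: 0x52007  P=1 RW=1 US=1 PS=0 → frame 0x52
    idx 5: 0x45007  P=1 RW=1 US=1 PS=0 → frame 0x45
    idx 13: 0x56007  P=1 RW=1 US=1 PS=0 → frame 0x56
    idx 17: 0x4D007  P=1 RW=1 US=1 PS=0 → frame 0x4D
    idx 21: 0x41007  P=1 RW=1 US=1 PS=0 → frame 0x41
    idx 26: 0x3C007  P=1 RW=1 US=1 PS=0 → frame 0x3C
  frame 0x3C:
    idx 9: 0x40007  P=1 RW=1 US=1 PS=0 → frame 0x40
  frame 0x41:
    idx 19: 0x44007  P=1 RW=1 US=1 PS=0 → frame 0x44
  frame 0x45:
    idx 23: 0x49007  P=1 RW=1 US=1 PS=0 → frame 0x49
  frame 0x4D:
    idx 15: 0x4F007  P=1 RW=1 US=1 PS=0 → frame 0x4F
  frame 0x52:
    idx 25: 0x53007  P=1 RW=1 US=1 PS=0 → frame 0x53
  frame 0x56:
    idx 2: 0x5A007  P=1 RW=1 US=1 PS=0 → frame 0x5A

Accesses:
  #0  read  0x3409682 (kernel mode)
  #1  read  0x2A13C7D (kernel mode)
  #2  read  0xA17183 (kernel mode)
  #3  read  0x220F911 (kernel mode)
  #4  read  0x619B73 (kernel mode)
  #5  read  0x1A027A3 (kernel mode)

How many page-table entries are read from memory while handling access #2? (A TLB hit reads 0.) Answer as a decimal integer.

Trace:
#0 VA=0x3409682 (r,kernel):
  [0] read 0x38 idx=26: raw=0x3C007 flags P=1 W=1 U=1 S=0
  [1] read 0x3C idx=9: raw=0x40007 flags P=1 W=1 U=1 S=0
  ✓ 0x40682  — 2 lookups
#1 VA=0x2A13C7D (r,kernel):
  [0] read 0x38 idx=21: raw=0x41007 flags P=1 W=1 U=1 S=0
  [1] read 0x41 idx=19: raw=0x44007 flags P=1 W=1 U=1 S=0
  ✓ 0x44C7D  — 2 lookups
#2 VA=0xA17183 (r,kernel):
  [0] read 0x38 idx=5: raw=0x45007 flags P=1 W=1 U=1 S=0
  [1] read 0x45 idx=23: raw=0x49007 flags P=1 W=1 U=1 S=0
  ✓ 0x49183  — 2 lookups
#3 VA=0x220F911 (r,kernel):
  [0] read 0x38 idx=17: raw=0x4D007 flags P=1 W=1 U=1 S=0
  [1] read 0x4D idx=15: raw=0x4F007 flags P=1 W=1 U=1 S=0
  ✓ 0x4F911  — 2 lookups
#4 VA=0x619B73 (r,kernel):
  [0] read 0x38 idx=3: raw=0x52007 flags P=1 W=1 U=1 S=0
  [1] read 0x52 idx=25: raw=0x53007 flags P=1 W=1 U=1 S=0
  ✓ 0x53B73  — 2 lookups
#5 VA=0x1A027A3 (r,kernel):
  [0] read 0x38 idx=13: raw=0x56007 flags P=1 W=1 U=1 S=0
  [1] read 0x56 idx=2: raw=0x5A007 flags P=1 W=1 U=1 S=0
  ✓ 0x5A7A3  — 2 lookups

Entries read for #2: 2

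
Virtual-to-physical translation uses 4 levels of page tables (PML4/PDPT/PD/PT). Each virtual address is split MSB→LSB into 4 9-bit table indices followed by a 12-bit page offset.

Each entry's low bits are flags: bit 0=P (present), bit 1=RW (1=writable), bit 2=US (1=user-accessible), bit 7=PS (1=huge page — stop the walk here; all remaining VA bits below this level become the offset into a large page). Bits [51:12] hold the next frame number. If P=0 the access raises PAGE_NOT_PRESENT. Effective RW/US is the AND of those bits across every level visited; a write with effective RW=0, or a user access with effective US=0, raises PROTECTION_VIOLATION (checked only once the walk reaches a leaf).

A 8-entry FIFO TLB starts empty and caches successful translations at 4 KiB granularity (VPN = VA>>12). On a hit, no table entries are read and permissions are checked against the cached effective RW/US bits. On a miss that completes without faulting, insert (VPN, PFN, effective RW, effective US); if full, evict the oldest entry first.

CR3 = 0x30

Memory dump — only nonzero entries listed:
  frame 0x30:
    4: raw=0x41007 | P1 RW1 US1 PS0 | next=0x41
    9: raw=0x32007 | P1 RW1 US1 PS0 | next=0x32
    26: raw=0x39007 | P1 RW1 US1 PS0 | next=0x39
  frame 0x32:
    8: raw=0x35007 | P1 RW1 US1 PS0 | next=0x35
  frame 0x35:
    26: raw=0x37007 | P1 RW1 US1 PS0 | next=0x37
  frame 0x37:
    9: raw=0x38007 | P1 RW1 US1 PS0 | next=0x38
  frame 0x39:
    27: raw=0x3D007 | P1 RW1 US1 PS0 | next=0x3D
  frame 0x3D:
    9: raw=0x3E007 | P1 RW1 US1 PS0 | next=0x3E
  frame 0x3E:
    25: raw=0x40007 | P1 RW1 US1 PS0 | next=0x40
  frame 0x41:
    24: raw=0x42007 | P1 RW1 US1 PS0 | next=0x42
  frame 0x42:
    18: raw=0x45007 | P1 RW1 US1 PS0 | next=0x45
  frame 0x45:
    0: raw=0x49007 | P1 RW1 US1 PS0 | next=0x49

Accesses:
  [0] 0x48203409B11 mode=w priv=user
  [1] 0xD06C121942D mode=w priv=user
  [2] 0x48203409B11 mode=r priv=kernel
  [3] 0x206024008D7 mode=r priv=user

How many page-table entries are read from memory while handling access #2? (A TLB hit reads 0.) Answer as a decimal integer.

Walk each access:
#0 VA=0x48203409B11 (w,user):
  L0 @0x30[9] → 0x32007  P=1,RW=1,US=1,PS=0
  L1 @0x32[8] → 0x35007  P=1,RW=1,US=1,PS=0
  L2 @0x35[26] → 0x37007  P=1,RW=1,US=1,PS=0
  L3 @0x37[9] → 0x38007  P=1,RW=1,US=1,PS=0
  → PA=0x38B11  (4 entries read)
#1 VA=0xD06C121942D (w,user):
  L0 @0x30[26] → 0x39007  P=1,RW=1,US=1,PS=0
  L1 @0x39[27] → 0x3D007  P=1,RW=1,US=1,PS=0
  L2 @0x3D[9] → 0x3E007  P=1,RW=1,US=1,PS=0
  L3 @0x3E[25] → 0x40007  P=1,RW=1,US=1,PS=0
  → PA=0x4042D  (4 entries read)
#2 VA=0x48203409B11 (r,kernel):
  TLB hit vpn=0x48203409 → PA=0x38B11
#3 VA=0x206024008D7 (r,user):
  L0 @0x30[4] → 0x41007  P=1,RW=1,US=1,PS=0
  L1 @0x41[24] → 0x42007  P=1,RW=1,US=1,PS=0
  L2 @0x42[18] → 0x45007  P=1,RW=1,US=1,PS=0
  L3 @0x45[0] → 0x49007  P=1,RW=1,US=1,PS=0
  → PA=0x498D7  (4 entries read)

Entries read for #2: 0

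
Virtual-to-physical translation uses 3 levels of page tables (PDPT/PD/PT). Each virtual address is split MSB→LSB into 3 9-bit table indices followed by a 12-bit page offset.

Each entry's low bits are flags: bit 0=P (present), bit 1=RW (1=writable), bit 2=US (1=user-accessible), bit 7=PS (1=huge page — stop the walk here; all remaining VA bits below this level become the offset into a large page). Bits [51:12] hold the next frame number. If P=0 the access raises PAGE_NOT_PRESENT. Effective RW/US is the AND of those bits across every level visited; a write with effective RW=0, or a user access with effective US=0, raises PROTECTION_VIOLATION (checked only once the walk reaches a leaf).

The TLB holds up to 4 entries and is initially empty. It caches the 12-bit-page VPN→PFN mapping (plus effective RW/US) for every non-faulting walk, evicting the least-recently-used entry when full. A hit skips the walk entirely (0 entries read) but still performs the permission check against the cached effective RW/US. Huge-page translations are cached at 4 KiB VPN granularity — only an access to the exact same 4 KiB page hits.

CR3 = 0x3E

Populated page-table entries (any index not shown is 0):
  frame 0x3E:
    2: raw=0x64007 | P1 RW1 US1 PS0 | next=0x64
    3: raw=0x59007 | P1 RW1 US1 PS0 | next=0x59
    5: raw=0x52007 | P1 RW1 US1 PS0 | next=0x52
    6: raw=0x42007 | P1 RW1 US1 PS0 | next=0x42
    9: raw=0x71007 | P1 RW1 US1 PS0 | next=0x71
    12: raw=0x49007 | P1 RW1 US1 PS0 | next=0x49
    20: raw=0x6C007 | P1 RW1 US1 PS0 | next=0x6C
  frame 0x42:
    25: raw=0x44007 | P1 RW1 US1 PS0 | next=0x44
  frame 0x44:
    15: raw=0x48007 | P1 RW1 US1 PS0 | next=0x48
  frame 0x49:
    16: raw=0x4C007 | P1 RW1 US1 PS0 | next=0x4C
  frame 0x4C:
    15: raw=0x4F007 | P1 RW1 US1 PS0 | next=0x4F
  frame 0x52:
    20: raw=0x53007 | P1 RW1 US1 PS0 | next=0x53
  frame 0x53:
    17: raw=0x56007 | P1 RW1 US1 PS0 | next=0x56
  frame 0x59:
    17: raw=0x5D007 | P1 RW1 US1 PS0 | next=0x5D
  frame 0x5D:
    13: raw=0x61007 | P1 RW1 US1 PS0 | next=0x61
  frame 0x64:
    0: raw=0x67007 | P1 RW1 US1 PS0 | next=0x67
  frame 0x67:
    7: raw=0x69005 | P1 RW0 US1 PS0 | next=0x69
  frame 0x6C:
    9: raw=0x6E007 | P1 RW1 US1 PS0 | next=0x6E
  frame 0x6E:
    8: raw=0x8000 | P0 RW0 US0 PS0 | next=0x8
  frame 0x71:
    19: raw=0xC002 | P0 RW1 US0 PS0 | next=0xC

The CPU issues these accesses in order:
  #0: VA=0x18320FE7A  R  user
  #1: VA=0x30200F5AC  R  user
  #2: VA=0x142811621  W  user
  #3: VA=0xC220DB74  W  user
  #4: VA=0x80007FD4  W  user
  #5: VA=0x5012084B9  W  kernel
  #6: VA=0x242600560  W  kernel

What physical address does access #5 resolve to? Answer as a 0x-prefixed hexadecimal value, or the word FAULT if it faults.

Per-access translation:
#0 VA=0x18320FE7A (r,user):
  [0] read 0x3E idx=6: raw=0x42007 flags P=1 W=1 U=1 S=0
  [1] read 0x42 idx=25: raw=0x44007 flags P=1 W=1 U=1 S=0
  [2] read 0x44 idx=15: raw=0x48007 flags P=1 W=1 U=1 S=0
  ✓ 0x48E7A  — 3 lookups
#1 VA=0x30200F5AC (r,user):
  [0] read 0x3E idx=12: raw=0x49007 flags P=1 W=1 U=1 S=0
  [1] read 0x49 idx=16: raw=0x4C007 flags P=1 W=1 U=1 S=0
  [2] read 0x4C idx=15: raw=0x4F007 flags P=1 W=1 U=1 S=0
  ✓ 0x4F5AC  — 3 lookups
#2 VA=0x142811621 (w,user):
  [0] read 0x3E idx=5: raw=0x52007 flags P=1 W=1 U=1 S=0
  [1] read 0x52 idx=20: raw=0x53007 flags P=1 W=1 U=1 S=0
  [2] read 0x53 idx=17: raw=0x56007 flags P=1 W=1 U=1 S=0
  ✓ 0x56621  — 3 lookups
#3 VA=0xC220DB74 (w,user):
  [0] read 0x3E idx=3: raw=0x59007 flags P=1 W=1 U=1 S=0
  [1] read 0x59 idx=17: raw=0x5D007 flags P=1 W=1 U=1 S=0
  [2] read 0x5D idx=13: raw=0x61007 flags P=1 W=1 U=1 S=0
  ✓ 0x61B74  — 3 lookups
#4 VA=0x80007FD4 (w,user):
  [0] read 0x3E idx=2: raw=0x64007 flags P=1 W=1 U=1 S=0
  [1] read 0x64 idx=0: raw=0x67007 flags P=1 W=1 U=1 S=0
  [2] read 0x67 idx=7: raw=0x69005 flags P=1 W=0 U=1 S=0
  ⇒ fault: PROTECTION_VIOLATION  — 3 lookups
#5 VA=0x5012084B9 (w,kernel):
  [0] read 0x3E idx=20: raw=0x6C007 flags P=1 W=1 U=1 S=0
  [1] read 0x6C idx=9: raw=0x6E007 flags P=1 W=1 U=1 S=0
  [2] read 0x6E idx=8: raw=0x8000 flags P=0 W=0 U=0 S=0
  ⇒ fault: PAGE_NOT_PRESENT  — 3 lookups
#6 VA=0x242600560 (w,kernel):
  [0] read 0x3E idx=9: raw=0x71007 flags P=1 W=1 U=1 S=0
  [1] read 0x71 idx=19: raw=0xC002 flags P=0 W=1 U=0 S=0
  ⇒ fault: PAGE_NOT_PRESENT  — 2 lookups

Access #5 PA: FAULT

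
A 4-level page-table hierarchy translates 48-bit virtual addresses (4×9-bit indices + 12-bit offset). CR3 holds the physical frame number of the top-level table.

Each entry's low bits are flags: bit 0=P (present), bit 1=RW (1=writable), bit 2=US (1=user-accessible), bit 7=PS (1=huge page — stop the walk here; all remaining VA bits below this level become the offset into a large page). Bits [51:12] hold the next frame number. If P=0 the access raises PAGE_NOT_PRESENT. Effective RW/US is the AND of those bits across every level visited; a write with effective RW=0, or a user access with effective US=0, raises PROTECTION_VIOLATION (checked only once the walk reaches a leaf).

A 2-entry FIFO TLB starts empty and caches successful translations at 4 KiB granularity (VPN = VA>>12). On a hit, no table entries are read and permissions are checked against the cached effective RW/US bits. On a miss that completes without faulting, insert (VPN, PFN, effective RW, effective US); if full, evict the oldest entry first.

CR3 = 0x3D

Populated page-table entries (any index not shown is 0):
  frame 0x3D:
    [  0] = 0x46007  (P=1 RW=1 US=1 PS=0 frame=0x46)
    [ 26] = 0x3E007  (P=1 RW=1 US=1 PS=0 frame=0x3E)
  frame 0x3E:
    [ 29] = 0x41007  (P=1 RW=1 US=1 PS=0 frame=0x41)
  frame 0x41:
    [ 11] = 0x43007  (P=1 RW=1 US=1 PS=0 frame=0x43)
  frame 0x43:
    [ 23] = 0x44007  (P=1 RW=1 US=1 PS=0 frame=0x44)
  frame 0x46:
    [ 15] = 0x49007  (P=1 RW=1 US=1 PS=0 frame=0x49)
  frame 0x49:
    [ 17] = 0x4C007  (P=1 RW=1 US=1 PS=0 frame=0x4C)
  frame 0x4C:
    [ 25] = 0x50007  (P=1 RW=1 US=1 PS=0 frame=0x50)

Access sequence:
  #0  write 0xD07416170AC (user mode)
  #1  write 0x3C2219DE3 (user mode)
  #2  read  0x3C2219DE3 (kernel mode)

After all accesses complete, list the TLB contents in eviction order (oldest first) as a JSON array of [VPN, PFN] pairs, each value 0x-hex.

Trace:
#0 VA=0xD07416170AC (w,user):
  [0] read 0x3D idx=26: raw=0x3E007 flags P=1 W=1 U=1 S=0
  [1] read 0x3E idx=29: raw=0x41007 flags P=1 W=1 U=1 S=0
  [2] read 0x41 idx=11: raw=0x43007 flags P=1 W=1 U=1 S=0
  [3] read 0x43 idx=23: raw=0x44007 flags P=1 W=1 U=1 S=0
  ✓ 0x440AC  — 4 lookups
#1 VA=0x3C2219DE3 (w,user):
  [0] read 0x3D idx=0: raw=0x46007 flags P=1 W=1 U=1 S=0
  [1] read 0x46 idx=15: raw=0x49007 flags P=1 W=1 U=1 S=0
  [2] read 0x49 idx=17: raw=0x4C007 flags P=1 W=1 U=1 S=0
  [3] read 0x4C idx=25: raw=0x50007 flags P=1 W=1 U=1 S=0
  ✓ 0x50DE3  — 4 lookups
#2 VA=0x3C2219DE3 (r,kernel):
  TLB hit vpn=0x3C2219 → PA=0x50DE3

TLB: [["0xD0741617", "0x44"], ["0x3C2219", "0x50"]]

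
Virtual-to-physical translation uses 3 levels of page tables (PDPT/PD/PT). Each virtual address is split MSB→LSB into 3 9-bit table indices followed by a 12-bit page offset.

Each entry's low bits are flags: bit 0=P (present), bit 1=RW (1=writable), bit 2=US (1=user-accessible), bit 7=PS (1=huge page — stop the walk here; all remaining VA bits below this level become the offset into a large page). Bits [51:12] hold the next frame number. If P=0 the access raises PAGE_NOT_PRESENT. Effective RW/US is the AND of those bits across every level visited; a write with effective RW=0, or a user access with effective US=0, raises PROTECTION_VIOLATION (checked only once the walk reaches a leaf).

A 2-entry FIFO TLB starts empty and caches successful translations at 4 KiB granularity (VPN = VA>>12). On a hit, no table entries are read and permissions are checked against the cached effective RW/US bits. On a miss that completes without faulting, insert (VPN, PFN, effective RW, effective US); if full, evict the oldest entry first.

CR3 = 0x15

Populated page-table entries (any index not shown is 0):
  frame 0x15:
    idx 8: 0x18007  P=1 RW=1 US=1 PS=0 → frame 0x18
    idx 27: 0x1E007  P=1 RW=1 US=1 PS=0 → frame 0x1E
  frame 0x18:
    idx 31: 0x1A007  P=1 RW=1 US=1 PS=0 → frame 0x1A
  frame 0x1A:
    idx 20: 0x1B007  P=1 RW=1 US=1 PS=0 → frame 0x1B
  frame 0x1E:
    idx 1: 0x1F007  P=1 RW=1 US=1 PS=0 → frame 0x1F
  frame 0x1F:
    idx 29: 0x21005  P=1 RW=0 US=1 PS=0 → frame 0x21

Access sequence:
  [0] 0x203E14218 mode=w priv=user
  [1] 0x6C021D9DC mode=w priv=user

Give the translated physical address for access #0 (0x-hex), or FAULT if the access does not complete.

Walk each access:
#0 VA=0x203E14218 (w,user):
  L0: frame=0x15 idx=8 entry=0x18007 [P=1 RW=1 US=1 PS=0]
  L1: frame=0x18 idx=31 entry=0x1A007 [P=1 RW=1 US=1 PS=0]
  L2: frame=0x1A idx=20 entry=0x1B007 [P=1 RW=1 US=1 PS=0]
  → PA=0x1B218  (3 entries read)
#1 VA=0x6C021D9DC (w,user):
  L0: frame=0x15 idx=27 entry=0x1E007 [P=1 RW=1 US=1 PS=0]
  L1: frame=0x1E idx=1 entry=0x1F007 [P=1 RW=1 US=1 PS=0]
  L2: frame=0x1F idx=29 entry=0x21005 [P=1 RW=0 US=1 PS=0]
  ✗ PROTECTION_VIOLATION  [3 reads]

Access #0 PA: 0x1B218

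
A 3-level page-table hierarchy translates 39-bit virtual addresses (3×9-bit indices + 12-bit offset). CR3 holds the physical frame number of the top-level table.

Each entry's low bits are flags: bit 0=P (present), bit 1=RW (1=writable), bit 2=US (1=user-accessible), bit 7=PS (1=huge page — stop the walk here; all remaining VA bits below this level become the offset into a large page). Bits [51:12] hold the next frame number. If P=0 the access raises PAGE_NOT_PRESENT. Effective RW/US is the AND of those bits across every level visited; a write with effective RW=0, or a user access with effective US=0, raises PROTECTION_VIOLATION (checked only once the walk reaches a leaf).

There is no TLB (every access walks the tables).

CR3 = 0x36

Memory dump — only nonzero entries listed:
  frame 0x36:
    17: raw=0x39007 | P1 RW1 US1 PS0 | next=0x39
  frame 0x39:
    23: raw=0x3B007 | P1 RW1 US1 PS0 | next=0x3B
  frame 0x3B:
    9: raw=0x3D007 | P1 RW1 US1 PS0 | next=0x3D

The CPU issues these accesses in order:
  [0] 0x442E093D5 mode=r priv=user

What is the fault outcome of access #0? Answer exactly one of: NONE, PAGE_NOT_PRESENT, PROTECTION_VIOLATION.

Per-access translation:
#0 VA=0x442E093D5 (r,user):
  [0] read 0x36 idx=17: raw=0x39007 flags P=1 W=1 U=1 S=0
  [1] read 0x39 idx=23: raw=0x3B007 flags P=1 W=1 U=1 S=0
  [2] read 0x3B idx=9: raw=0x3D007 flags P=1 W=1 U=1 S=0
  ⇒ phys 0x3D3D5  [3 reads]

Access #0 fault: NONE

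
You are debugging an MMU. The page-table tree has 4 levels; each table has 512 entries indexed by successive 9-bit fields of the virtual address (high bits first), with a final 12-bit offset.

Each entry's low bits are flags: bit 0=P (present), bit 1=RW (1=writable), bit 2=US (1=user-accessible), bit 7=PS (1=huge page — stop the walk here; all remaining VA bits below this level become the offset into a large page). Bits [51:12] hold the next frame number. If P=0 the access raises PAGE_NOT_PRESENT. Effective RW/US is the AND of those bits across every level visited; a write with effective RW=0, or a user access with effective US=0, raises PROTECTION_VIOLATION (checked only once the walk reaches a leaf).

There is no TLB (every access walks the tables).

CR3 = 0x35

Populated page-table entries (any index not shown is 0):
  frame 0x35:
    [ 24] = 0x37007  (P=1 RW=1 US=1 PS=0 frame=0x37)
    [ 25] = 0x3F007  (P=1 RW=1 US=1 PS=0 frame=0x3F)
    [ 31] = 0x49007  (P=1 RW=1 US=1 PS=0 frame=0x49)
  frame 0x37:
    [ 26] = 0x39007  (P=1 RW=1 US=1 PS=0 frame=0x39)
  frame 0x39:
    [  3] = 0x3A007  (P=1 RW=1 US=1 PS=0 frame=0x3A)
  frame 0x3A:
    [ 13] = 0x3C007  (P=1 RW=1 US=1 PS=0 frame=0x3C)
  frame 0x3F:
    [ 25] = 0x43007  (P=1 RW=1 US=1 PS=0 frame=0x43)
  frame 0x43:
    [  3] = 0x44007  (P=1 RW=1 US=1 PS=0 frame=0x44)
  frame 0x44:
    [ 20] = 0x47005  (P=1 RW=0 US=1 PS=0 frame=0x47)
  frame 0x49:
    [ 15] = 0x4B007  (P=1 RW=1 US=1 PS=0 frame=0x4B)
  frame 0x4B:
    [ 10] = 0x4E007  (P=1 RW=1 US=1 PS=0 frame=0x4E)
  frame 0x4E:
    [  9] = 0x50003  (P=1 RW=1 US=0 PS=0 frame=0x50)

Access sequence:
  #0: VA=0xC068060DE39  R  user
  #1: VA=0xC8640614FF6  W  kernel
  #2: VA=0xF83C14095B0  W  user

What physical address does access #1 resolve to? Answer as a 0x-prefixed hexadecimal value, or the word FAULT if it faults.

Trace:
#0 VA=0xC068060DE39 (r,user):
  lvl0: tbl 0x35, slot 24 ⇒ 0x37007 (P1/RW1/US1/PS0)
  lvl1: tbl 0x37, slot 26 ⇒ 0x39007 (P1/RW1/US1/PS0)
  lvl2: tbl 0x39, slot 3 ⇒ 0x3A007 (P1/RW1/US1/PS0)
  lvl3: tbl 0x3A, slot 13 ⇒ 0x3C007 (P1/RW1/US1/PS0)
  ⇒ phys 0x3CE39  [4 reads]
#1 VA=0xC8640614FF6 (w,kernel):
  lvl0: tbl 0x35, slot 25 ⇒ 0x3F007 (P1/RW1/US1/PS0)
  lvl1: tbl 0x3F, slot 25 ⇒ 0x43007 (P1/RW1/US1/PS0)
  lvl2: tbl 0x43, slot 3 ⇒ 0x44007 (P1/RW1/US1/PS0)
  lvl3: tbl 0x44, slot 20 ⇒ 0x47005 (P1/RW0/US1/PS0)
  → PROTECTION_VIOLATION  (4 entries read)
#2 VA=0xF83C14095B0 (w,user):
  lvl0: tbl 0x35, slot 31 ⇒ 0x49007 (P1/RW1/US1/PS0)
  lvl1: tbl 0x49, slot 15 ⇒ 0x4B007 (P1/RW1/US1/PS0)
  lvl2: tbl 0x4B, slot 10 ⇒ 0x4E007 (P1/RW1/US1/PS0)
  lvl3: tbl 0x4E, slot 9 ⇒ 0x50003 (P1/RW1/US0/PS0)
  → PROTECTION_VIOLATION  (4 entries read)

Access #1 PA: FAULT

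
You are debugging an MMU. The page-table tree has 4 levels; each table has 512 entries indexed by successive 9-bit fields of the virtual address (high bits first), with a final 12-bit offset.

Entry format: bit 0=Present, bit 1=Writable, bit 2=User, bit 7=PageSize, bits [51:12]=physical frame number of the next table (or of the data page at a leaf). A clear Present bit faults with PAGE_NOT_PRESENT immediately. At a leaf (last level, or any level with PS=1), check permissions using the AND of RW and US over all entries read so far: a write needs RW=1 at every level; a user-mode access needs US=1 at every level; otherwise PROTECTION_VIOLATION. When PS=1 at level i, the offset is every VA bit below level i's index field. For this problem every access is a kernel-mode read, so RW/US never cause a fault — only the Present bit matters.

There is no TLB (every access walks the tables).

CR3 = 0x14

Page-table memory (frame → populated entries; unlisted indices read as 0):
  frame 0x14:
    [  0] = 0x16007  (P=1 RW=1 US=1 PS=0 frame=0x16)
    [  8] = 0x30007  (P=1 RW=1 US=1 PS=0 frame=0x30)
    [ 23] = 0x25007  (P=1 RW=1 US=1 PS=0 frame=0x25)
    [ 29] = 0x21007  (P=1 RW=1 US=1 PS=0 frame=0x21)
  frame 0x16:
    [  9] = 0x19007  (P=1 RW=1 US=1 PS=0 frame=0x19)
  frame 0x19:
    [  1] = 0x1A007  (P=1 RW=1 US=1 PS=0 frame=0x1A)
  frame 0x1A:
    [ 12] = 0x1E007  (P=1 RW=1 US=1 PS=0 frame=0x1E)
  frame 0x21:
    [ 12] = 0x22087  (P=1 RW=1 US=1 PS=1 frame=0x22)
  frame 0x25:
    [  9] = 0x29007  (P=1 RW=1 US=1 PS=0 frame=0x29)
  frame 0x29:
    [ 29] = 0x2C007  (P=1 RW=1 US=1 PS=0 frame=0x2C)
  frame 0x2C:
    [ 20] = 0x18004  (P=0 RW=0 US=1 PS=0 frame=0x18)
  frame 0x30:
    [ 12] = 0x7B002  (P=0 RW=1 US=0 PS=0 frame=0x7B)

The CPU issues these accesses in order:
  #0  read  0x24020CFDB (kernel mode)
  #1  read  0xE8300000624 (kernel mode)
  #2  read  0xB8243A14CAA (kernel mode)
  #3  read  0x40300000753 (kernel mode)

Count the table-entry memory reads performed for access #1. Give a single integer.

Walk each access:
#0 VA=0x24020CFDB (r,kernel):
  L0: frame=0x14 idx=0 entry=0x16007 [P=1 RW=1 US=1 PS=0]
  L1: frame=0x16 idx=9 entry=0x19007 [P=1 RW=1 US=1 PS=0]
  L2: frame=0x19 idx=1 entry=0x1A007 [P=1 RW=1 US=1 PS=0]
  L3: frame=0x1A idx=12 entry=0x1E007 [P=1 RW=1 US=1 PS=0]
  → PA=0x1EFDB  (4 entries read)
#1 VA=0xE8300000624 (r,kernel):
  L0: frame=0x14 idx=29 entry=0x21007 [P=1 RW=1 US=1 PS=0]
  L1: frame=0x21 idx=12 entry=0x22087 [P=1 RW=1 US=1 PS=1]
  → PA=0x22624 (huge @L1)  (2 entries read)
#2 VA=0xB8243A14CAA (r,kernel):
  L0: frame=0x14 idx=23 entry=0x25007 [P=1 RW=1 US=1 PS=0]
  L1: frame=0x25 idx=9 entry=0x29007 [P=1 RW=1 US=1 PS=0]
  L2: frame=0x29 idx=29 entry=0x2C007 [P=1 RW=1 US=1 PS=0]
  L3: frame=0x2C idx=20 entry=0x18004 [P=0 RW=0 US=1 PS=0]
  → PAGE_NOT_PRESENT  (4 entries read)
#3 VA=0x40300000753 (r,kernel):
  L0: frame=0x14 idx=8 entry=0x30007 [P=1 RW=1 US=1 PS=0]
  L1: frame=0x30 idx=12 entry=0x7B002 [P=0 RW=1 US=0 PS=0]
  → PAGE_NOT_PRESENT  (2 entries read)

Entries read for #1: 2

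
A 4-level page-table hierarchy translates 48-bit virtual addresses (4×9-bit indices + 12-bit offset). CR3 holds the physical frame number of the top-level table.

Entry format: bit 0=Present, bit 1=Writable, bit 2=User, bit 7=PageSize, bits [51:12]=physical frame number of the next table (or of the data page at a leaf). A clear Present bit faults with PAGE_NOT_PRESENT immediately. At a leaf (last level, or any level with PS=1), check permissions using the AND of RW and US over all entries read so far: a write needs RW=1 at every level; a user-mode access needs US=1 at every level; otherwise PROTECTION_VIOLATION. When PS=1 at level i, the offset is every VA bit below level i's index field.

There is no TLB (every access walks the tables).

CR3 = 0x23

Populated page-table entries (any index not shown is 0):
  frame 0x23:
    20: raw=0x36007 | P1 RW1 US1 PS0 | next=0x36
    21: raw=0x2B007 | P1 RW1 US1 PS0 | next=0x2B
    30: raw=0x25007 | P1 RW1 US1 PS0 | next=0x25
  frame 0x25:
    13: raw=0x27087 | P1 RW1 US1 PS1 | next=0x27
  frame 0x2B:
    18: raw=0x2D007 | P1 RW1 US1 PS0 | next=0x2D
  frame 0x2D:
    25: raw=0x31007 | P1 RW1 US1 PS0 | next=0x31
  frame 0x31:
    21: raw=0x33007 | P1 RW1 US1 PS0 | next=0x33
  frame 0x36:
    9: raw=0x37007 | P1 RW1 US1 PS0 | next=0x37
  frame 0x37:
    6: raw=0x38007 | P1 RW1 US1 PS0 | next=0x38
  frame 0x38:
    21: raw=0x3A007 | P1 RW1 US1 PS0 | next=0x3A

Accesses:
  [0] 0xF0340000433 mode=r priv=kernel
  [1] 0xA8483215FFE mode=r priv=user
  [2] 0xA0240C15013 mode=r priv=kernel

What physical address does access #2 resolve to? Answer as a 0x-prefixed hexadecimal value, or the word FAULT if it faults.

Per-access translation:
#0 VA=0xF0340000433 (r,kernel):
  lvl0: tbl 0x23, slot 30 ⇒ 0x25007 (P1/RW1/US1/PS0)
  lvl1: tbl 0x25, slot 13 ⇒ 0x27087 (P1/RW1/US1/PS1)
  ⇒ phys 0x27433 (huge @L1)  [2 reads]
#1 VA=0xA8483215FFE (r,user):
  lvl0: tbl 0x23, slot 21 ⇒ 0x2B007 (P1/RW1/US1/PS0)
  lvl1: tbl 0x2B, slot 18 ⇒ 0x2D007 (P1/RW1/US1/PS0)
  lvl2: tbl 0x2D, slot 25 ⇒ 0x31007 (P1/RW1/US1/PS0)
  lvl3: tbl 0x31, slot 21 ⇒ 0x33007 (P1/RW1/US1/PS0)
  ⇒ phys 0x33FFE  [4 reads]
#2 VA=0xA0240C15013 (r,kernel):
  lvl0: tbl 0x23, slot 20 ⇒ 0x36007 (P1/RW1/US1/PS0)
  lvl1: tbl 0x36, slot 9 ⇒ 0x37007 (P1/RW1/US1/PS0)
  lvl2: tbl 0x37, slot 6 ⇒ 0x38007 (P1/RW1/US1/PS0)
  lvl3: tbl 0x38, slot 21 ⇒ 0x3A007 (P1/RW1/US1/PS0)
  ⇒ phys 0x3A013  [4 reads]

Access #2 PA: 0x3A013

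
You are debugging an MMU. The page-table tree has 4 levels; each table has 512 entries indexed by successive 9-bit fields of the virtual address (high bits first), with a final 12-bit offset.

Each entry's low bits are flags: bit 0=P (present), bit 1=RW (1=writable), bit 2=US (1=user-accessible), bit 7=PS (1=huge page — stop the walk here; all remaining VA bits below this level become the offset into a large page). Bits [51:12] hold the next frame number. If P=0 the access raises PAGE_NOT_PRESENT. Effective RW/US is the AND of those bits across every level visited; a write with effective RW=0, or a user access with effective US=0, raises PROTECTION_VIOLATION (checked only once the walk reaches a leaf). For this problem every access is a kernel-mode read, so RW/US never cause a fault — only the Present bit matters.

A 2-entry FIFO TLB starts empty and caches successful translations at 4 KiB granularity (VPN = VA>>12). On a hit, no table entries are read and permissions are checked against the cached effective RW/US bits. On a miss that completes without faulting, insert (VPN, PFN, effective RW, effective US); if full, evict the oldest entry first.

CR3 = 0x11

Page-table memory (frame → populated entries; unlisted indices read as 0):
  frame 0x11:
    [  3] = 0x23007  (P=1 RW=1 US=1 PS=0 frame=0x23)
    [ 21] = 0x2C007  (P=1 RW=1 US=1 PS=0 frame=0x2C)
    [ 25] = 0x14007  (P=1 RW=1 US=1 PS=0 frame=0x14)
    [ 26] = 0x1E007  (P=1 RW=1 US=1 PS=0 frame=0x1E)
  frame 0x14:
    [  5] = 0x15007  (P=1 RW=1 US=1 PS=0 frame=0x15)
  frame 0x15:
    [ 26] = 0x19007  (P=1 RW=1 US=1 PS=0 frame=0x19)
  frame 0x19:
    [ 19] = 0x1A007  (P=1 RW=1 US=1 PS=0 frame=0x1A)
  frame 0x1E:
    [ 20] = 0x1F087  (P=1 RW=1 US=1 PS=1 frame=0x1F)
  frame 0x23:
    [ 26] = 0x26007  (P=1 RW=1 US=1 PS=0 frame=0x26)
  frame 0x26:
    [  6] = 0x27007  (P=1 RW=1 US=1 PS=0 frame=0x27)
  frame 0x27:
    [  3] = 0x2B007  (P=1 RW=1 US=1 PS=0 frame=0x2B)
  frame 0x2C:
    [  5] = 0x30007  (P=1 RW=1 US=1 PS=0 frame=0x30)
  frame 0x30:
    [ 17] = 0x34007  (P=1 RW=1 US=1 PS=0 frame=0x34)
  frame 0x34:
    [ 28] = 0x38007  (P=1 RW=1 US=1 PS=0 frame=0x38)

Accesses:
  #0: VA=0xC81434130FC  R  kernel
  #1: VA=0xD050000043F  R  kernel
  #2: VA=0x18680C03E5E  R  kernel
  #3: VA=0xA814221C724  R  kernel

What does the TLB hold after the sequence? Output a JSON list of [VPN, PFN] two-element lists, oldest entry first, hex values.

Trace:
#0 VA=0xC81434130FC (r,kernel):
  L0: frame=0x11 idx=25 entry=0x14007 [P=1 RW=1 US=1 PS=0]
  L1: frame=0x14 idx=5 entry=0x15007 [P=1 RW=1 US=1 PS=0]
  L2: frame=0x15 idx=26 entry=0x19007 [P=1 RW=1 US=1 PS=0]
  L3: frame=0x19 idx=19 entry=0x1A007 [P=1 RW=1 US=1 PS=0]
  ✓ 0x1A0FC  — 4 lookups
#1 VA=0xD050000043F (r,kernel):
  L0: frame=0x11 idx=26 entry=0x1E007 [P=1 RW=1 US=1 PS=0]
  L1: frame=0x1E idx=20 entry=0x1F087 [P=1 RW=1 US=1 PS=1]
  ✓ 0x1F43F (huge @L1)  — 2 lookups
#2 VA=0x18680C03E5E (r,kernel):
  L0: frame=0x11 idx=3 entry=0x23007 [P=1 RW=1 US=1 PS=0]
  L1: frame=0x23 idx=26 entry=0x26007 [P=1 RW=1 US=1 PS=0]
  L2: frame=0x26 idx=6 entry=0x27007 [P=1 RW=1 US=1 PS=0]
  L3: frame=0x27 idx=3 entry=0x2B007 [P=1 RW=1 US=1 PS=0]
  ✓ 0x2BE5E  — 4 lookups
#3 VA=0xA814221C724 (r,kernel):
  L0: frame=0x11 idx=21 entry=0x2C007 [P=1 RW=1 US=1 PS=0]
  L1: frame=0x2C idx=5 entry=0x30007 [P=1 RW=1 US=1 PS=0]
  L2: frame=0x30 idx=17 entry=0x34007 [P=1 RW=1 US=1 PS=0]
  L3: frame=0x34 idx=28 entry=0x38007 [P=1 RW=1 US=1 PS=0]
  ✓ 0x38724  — 4 lookups

TLB: [["0x18680C03", "0x2B"], ["0xA814221C", "0x38"]]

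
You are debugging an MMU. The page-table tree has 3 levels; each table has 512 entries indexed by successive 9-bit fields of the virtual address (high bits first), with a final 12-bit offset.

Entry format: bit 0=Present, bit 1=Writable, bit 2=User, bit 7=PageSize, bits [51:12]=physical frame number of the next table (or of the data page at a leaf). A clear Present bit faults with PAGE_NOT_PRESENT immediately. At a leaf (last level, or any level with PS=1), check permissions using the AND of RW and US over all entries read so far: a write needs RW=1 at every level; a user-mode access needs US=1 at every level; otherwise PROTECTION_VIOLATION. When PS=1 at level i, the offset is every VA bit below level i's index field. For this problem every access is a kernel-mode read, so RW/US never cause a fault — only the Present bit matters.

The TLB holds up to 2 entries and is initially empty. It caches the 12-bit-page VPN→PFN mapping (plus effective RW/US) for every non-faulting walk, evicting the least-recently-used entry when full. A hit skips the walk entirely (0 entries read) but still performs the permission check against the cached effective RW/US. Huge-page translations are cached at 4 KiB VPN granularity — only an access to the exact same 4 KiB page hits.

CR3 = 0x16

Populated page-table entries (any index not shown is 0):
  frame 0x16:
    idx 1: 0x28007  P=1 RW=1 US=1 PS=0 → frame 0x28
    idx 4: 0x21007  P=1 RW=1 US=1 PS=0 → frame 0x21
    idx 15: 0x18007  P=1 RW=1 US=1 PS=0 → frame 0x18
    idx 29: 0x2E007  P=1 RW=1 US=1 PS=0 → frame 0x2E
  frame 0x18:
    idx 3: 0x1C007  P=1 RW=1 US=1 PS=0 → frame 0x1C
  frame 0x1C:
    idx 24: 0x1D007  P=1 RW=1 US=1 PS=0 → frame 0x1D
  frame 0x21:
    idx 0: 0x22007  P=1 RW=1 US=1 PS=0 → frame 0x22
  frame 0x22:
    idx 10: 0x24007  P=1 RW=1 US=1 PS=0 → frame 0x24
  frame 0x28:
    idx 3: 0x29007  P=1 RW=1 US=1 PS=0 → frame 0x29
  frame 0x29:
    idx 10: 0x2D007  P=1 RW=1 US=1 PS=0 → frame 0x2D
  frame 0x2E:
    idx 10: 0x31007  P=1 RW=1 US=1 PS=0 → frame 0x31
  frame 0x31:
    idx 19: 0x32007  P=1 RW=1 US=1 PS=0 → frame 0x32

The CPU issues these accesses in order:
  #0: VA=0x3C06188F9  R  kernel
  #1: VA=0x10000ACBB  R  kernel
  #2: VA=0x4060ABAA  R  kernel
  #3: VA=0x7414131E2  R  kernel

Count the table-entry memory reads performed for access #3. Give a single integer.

Trace:
#0 VA=0x3C06188F9 (r,kernel):
  L0 @0x16[15] → 0x18007  P=1,RW=1,US=1,PS=0
  L1 @0x18[3] → 0x1C007  P=1,RW=1,US=1,PS=0
  L2 @0x1C[24] → 0x1D007  P=1,RW=1,US=1,PS=0
  → PA=0x1D8F9  (3 entries read)
#1 VA=0x10000ACBB (r,kernel):
  L0 @0x16[4] → 0x21007  P=1,RW=1,US=1,PS=0
  L1 @0x21[0] → 0x22007  P=1,RW=1,US=1,PS=0
  L2 @0x22[10] → 0x24007  P=1,RW=1,US=1,PS=0
  → PA=0x24CBB  (3 entries read)
#2 VA=0x4060ABAA (r,kernel):
  L0 @0x16[1] → 0x28007  P=1,RW=1,US=1,PS=0
  L1 @0x28[3] → 0x29007  P=1,RW=1,US=1,PS=0
  L2 @0x29[10] → 0x2D007  P=1,RW=1,US=1,PS=0
  → PA=0x2DBAA  (3 entries read)
#3 VA=0x7414131E2 (r,kernel):
  L0 @0x16[29] → 0x2E007  P=1,RW=1,US=1,PS=0
  L1 @0x2E[10] → 0x31007  P=1,RW=1,US=1,PS=0
  L2 @0x31[19] → 0x32007  P=1,RW=1,US=1,PS=0
  → PA=0x321E2  (3 entries read)

Entries read for #3: 3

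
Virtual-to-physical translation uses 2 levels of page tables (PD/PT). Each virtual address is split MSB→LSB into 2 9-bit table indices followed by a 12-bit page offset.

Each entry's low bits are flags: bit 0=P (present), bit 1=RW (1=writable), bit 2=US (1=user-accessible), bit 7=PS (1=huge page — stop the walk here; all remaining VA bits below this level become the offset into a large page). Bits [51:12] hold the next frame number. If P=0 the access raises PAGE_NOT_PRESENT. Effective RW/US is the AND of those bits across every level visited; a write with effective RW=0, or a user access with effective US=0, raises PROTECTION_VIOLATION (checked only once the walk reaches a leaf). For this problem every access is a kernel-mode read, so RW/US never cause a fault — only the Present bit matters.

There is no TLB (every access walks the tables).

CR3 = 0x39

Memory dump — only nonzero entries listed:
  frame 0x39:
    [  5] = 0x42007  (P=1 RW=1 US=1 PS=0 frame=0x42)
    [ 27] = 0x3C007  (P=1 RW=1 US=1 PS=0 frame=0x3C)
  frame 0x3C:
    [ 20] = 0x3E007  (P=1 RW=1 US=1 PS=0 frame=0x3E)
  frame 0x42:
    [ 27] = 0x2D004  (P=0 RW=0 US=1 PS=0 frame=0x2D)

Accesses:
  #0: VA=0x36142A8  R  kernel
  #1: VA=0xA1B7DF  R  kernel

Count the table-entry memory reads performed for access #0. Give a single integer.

Per-access translation:
#0 VA=0x36142A8 (r,kernel):
  lvl0: tbl 0x39, slot 27 ⇒ 0x3C007 (P1/RW1/US1/PS0)
  lvl1: tbl 0x3C, slot 20 ⇒ 0x3E007 (P1/RW1/US1/PS0)
  ⇒ phys 0x3E2A8  [2 reads]
#1 VA=0xA1B7DF (r,kernel):
  lvl0: tbl 0x39, slot 5 ⇒ 0x42007 (P1/RW1/US1/PS0)
  lvl1: tbl 0x42, slot 27 ⇒ 0x2D004 (P0/RW0/US1/PS0)
  ✗ PAGE_NOT_PRESENT  [2 reads]

Entries read for #0: 2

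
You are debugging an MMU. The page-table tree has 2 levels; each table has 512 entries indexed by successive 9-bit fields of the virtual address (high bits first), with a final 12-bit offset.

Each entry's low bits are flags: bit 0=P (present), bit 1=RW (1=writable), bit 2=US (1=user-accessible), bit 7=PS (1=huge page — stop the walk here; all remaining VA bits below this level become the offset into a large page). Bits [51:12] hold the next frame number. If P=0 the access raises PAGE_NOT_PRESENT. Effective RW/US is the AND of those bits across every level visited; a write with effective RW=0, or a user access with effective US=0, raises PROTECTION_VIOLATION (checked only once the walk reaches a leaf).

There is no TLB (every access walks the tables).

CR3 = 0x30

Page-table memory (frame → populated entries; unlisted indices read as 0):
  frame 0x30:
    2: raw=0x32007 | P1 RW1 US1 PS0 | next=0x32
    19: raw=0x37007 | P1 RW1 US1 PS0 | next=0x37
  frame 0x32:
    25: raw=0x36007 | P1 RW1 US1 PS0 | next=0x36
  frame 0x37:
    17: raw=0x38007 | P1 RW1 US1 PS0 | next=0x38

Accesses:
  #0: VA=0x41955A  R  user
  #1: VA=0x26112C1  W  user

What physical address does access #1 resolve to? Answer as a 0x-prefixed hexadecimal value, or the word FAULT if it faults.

Walk each access:
#0 VA=0x41955A (r,user):
  L0: frame=0x30 idx=2 entry=0x32007 [P=1 RW=1 US=1 PS=0]
  L1: frame=0x32 idx=25 entry=0x36007 [P=1 RW=1 US=1 PS=0]
  ⇒ phys 0x3655A  [2 reads]
#1 VA=0x26112C1 (w,user):
  L0: frame=0x30 idx=19 entry=0x37007 [P=1 RW=1 US=1 PS=0]
  L1: frame=0x37 idx=17 entry=0x38007 [P=1 RW=1 US=1 PS=0]
  ⇒ phys 0x382C1  [2 reads]

Access #1 PA: 0x382C1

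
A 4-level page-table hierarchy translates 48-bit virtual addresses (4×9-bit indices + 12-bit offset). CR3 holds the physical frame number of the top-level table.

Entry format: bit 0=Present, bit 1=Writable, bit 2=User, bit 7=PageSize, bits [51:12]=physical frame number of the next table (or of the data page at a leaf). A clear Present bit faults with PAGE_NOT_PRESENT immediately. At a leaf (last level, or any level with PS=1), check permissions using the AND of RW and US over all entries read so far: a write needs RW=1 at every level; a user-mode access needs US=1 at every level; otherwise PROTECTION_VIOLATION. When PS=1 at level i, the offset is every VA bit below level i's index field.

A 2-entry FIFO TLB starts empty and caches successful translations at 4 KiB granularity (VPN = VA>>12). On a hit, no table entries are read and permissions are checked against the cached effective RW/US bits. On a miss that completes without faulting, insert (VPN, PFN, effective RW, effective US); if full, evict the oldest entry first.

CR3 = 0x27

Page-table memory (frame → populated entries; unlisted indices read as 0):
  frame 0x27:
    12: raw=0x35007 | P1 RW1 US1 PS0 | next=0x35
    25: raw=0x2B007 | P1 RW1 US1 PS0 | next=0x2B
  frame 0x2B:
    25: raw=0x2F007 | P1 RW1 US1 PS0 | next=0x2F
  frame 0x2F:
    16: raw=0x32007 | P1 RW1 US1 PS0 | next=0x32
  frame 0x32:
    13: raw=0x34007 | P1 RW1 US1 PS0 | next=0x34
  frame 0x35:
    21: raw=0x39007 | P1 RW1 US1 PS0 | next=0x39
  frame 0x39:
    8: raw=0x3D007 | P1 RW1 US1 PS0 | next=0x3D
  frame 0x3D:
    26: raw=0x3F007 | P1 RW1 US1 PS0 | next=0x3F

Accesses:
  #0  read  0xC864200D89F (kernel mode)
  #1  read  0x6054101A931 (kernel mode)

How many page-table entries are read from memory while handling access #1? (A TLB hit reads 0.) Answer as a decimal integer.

Per-access translation:
#0 VA=0xC864200D89F (r,kernel):
  L0 @0x27[25] → 0x2B007  P=1,RW=1,US=1,PS=0
  L1 @0x2B[25] → 0x2F007  P=1,RW=1,US=1,PS=0
  L2 @0x2F[16] → 0x32007  P=1,RW=1,US=1,PS=0
  L3 @0x32[13] → 0x34007  P=1,RW=1,US=1,PS=0
  ✓ 0x3489F  — 4 lookups
#1 VA=0x6054101A931 (r,kernel):
  L0 @0x27[12] → 0x35007  P=1,RW=1,US=1,PS=0
  L1 @0x35[21] → 0x39007  P=1,RW=1,US=1,PS=0
  L2 @0x39[8] → 0x3D007  P=1,RW=1,US=1,PS=0
  L3 @0x3D[26] → 0x3F007  P=1,RW=1,US=1,PS=0
  ✓ 0x3F931  — 4 lookups

Entries read for #1: 4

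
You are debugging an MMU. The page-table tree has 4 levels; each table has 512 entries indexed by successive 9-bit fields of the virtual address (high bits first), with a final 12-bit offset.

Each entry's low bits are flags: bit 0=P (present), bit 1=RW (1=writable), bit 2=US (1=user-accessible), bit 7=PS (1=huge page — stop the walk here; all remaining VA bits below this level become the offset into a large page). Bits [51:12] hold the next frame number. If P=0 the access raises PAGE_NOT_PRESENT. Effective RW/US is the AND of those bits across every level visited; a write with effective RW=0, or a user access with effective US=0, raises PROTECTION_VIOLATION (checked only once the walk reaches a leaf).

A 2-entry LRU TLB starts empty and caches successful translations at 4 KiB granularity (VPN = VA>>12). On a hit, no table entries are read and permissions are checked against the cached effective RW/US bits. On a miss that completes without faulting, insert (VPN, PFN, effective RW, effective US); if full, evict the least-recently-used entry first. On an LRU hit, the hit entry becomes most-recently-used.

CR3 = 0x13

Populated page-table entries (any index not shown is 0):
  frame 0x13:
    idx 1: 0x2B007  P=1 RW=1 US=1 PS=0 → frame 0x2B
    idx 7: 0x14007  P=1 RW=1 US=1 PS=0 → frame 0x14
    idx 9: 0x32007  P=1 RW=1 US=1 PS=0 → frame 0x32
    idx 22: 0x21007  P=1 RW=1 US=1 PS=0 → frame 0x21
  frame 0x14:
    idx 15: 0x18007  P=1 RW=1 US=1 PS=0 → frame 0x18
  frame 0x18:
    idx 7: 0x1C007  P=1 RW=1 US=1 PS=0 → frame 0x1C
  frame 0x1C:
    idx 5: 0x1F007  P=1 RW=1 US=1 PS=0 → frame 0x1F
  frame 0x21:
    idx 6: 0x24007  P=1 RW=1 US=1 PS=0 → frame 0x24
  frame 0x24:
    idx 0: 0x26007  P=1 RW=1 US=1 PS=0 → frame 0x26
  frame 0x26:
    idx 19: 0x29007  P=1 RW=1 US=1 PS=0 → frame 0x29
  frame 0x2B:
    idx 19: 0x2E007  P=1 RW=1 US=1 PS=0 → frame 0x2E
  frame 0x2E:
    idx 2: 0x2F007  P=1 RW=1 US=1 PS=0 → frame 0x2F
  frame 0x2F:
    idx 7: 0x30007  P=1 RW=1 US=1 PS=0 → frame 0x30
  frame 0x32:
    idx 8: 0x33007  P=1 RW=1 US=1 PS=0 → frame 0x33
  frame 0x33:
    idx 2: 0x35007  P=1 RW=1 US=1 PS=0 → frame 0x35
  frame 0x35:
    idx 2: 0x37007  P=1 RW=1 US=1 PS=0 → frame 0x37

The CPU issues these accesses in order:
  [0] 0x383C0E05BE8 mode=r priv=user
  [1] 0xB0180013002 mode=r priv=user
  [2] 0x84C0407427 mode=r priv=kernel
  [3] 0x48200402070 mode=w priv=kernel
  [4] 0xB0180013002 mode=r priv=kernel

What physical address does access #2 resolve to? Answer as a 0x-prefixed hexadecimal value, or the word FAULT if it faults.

Trace:
#0 VA=0x383C0E05BE8 (r,user):
  L0: frame=0x13 idx=7 entry=0x14007 [P=1 RW=1 US=1 PS=0]
  L1: frame=0x14 idx=15 entry=0x18007 [P=1 RW=1 US=1 PS=0]
  L2: frame=0x18 idx=7 entry=0x1C007 [P=1 RW=1 US=1 PS=0]
  L3: frame=0x1C idx=5 entry=0x1F007 [P=1 RW=1 US=1 PS=0]
  ⇒ phys 0x1FBE8  [4 reads]
#1 VA=0xB0180013002 (r,user):
  L0: frame=0x13 idx=22 entry=0x21007 [P=1 RW=1 US=1 PS=0]
  L1: frame=0x21 idx=6 entry=0x24007 [P=1 RW=1 US=1 PS=0]
  L2: frame=0x24 idx=0 entry=0x26007 [P=1 RW=1 US=1 PS=0]
  L3: frame=0x26 idx=19 entry=0x29007 [P=1 RW=1 US=1 PS=0]
  ⇒ phys 0x29002  [4 reads]
#2 VA=0x84C0407427 (r,kernel):
  L0: frame=0x13 idx=1 entry=0x2B007 [P=1 RW=1 US=1 PS=0]
  L1: frame=0x2B idx=19 entry=0x2E007 [P=1 RW=1 US=1 PS=0]
  L2: frame=0x2E idx=2 entry=0x2F007 [P=1 RW=1 US=1 PS=0]
  L3: frame=0x2F idx=7 entry=0x30007 [P=1 RW=1 US=1 PS=0]
  ⇒ phys 0x30427  [4 reads]
#3 VA=0x48200402070 (w,kernel):
  L0: frame=0x13 idx=9 entry=0x32007 [P=1 RW=1 US=1 PS=0]
  L1: frame=0x32 idx=8 entry=0x33007 [P=1 RW=1 US=1 PS=0]
  L2: frame=0x33 idx=2 entry=0x35007 [P=1 RW=1 US=1 PS=0]
  L3: frame=0x35 idx=2 entry=0x37007 [P=1 RW=1 US=1 PS=0]
  ⇒ phys 0x37070  [4 reads]
#4 VA=0xB0180013002 (r,kernel):
  L0: frame=0x13 idx=22 entry=0x21007 [P=1 RW=1 US=1 PS=0]
  L1: frame=0x21 idx=6 entry=0x24007 [P=1 RW=1 US=1 PS=0]
  L2: frame=0x24 idx=0 entry=0x26007 [P=1 RW=1 US=1 PS=0]
  L3: frame=0x26 idx=19 entry=0x29007 [P=1 RW=1 US=1 PS=0]
  ⇒ phys 0x29002  [4 reads]

Access #2 PA: 0x30427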